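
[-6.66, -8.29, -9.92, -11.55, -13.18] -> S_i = -6.66 + -1.63*i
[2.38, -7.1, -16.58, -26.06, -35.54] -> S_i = 2.38 + -9.48*i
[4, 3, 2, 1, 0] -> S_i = 4 + -1*i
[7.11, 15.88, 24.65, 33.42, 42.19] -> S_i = 7.11 + 8.77*i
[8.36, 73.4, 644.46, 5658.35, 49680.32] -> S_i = 8.36*8.78^i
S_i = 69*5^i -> [69, 345, 1725, 8625, 43125]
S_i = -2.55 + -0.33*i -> [-2.55, -2.88, -3.21, -3.54, -3.87]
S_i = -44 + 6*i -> [-44, -38, -32, -26, -20]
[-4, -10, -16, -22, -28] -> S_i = -4 + -6*i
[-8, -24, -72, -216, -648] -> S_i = -8*3^i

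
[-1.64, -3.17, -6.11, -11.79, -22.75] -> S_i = -1.64*1.93^i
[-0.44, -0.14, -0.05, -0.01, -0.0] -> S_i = -0.44*0.32^i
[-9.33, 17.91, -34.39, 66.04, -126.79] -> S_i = -9.33*(-1.92)^i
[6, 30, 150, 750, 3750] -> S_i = 6*5^i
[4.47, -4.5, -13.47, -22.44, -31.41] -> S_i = 4.47 + -8.97*i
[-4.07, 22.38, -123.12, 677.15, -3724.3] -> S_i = -4.07*(-5.50)^i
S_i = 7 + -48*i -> [7, -41, -89, -137, -185]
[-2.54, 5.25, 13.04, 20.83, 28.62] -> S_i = -2.54 + 7.79*i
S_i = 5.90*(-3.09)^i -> [5.9, -18.23, 56.33, -174.07, 537.88]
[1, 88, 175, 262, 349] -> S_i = 1 + 87*i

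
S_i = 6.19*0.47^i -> [6.19, 2.91, 1.37, 0.64, 0.3]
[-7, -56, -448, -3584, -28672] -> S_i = -7*8^i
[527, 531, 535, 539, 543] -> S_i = 527 + 4*i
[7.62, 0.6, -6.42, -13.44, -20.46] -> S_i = 7.62 + -7.02*i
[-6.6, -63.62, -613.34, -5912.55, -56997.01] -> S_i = -6.60*9.64^i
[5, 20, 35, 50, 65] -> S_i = 5 + 15*i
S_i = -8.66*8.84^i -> [-8.66, -76.55, -676.74, -5982.39, -52884.32]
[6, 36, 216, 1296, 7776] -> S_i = 6*6^i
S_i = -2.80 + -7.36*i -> [-2.8, -10.16, -17.52, -24.88, -32.24]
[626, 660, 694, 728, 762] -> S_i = 626 + 34*i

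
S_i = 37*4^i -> [37, 148, 592, 2368, 9472]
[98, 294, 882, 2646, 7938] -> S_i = 98*3^i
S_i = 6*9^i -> [6, 54, 486, 4374, 39366]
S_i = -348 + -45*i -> [-348, -393, -438, -483, -528]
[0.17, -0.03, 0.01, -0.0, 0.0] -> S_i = 0.17*(-0.19)^i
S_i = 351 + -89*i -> [351, 262, 173, 84, -5]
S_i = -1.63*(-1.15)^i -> [-1.63, 1.87, -2.16, 2.48, -2.85]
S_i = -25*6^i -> [-25, -150, -900, -5400, -32400]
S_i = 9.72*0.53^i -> [9.72, 5.15, 2.73, 1.45, 0.77]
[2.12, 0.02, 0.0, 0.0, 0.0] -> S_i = 2.12*0.01^i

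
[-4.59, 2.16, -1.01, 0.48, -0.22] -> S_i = -4.59*(-0.47)^i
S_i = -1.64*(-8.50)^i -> [-1.64, 13.94, -118.49, 1007.16, -8560.9]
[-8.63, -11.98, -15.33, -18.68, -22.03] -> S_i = -8.63 + -3.35*i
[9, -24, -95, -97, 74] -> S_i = Random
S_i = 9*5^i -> [9, 45, 225, 1125, 5625]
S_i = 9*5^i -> [9, 45, 225, 1125, 5625]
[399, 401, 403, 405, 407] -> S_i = 399 + 2*i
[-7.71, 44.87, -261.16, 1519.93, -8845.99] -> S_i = -7.71*(-5.82)^i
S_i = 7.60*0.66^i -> [7.6, 5.02, 3.31, 2.18, 1.44]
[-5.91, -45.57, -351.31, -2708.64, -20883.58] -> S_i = -5.91*7.71^i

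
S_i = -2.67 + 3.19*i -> [-2.67, 0.52, 3.71, 6.9, 10.09]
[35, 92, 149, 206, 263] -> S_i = 35 + 57*i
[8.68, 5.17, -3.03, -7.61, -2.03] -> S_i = Random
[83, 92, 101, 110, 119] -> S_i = 83 + 9*i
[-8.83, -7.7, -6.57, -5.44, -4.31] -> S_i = -8.83 + 1.13*i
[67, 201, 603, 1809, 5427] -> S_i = 67*3^i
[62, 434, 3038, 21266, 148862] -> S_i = 62*7^i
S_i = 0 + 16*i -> [0, 16, 32, 48, 64]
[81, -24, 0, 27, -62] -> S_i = Random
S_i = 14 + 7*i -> [14, 21, 28, 35, 42]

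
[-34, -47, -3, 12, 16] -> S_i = Random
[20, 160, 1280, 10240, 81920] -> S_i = 20*8^i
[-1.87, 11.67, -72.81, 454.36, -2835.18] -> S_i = -1.87*(-6.24)^i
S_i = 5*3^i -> [5, 15, 45, 135, 405]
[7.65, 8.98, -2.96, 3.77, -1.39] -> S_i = Random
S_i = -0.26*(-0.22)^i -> [-0.26, 0.06, -0.01, 0.0, -0.0]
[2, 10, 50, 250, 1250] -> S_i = 2*5^i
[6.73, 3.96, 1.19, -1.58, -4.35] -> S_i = 6.73 + -2.77*i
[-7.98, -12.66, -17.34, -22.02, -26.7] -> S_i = -7.98 + -4.68*i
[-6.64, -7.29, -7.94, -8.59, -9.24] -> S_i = -6.64 + -0.65*i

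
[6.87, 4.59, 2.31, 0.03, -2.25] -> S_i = 6.87 + -2.28*i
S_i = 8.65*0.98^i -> [8.65, 8.48, 8.31, 8.14, 7.98]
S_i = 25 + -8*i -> [25, 17, 9, 1, -7]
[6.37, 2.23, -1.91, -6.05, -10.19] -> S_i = 6.37 + -4.14*i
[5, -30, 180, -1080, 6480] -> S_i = 5*-6^i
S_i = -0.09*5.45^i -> [-0.09, -0.49, -2.67, -14.57, -79.4]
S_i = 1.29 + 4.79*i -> [1.29, 6.08, 10.87, 15.66, 20.45]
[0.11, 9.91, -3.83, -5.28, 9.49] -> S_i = Random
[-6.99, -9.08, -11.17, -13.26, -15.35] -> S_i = -6.99 + -2.09*i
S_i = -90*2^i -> [-90, -180, -360, -720, -1440]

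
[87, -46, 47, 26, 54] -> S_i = Random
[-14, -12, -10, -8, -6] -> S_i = -14 + 2*i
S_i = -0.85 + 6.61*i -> [-0.85, 5.76, 12.37, 18.98, 25.59]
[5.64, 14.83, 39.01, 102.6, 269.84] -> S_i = 5.64*2.63^i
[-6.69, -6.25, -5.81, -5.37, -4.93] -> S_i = -6.69 + 0.44*i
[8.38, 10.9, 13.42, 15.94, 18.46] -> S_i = 8.38 + 2.52*i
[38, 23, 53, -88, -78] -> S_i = Random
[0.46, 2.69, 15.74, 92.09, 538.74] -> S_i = 0.46*5.85^i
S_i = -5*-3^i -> [-5, 15, -45, 135, -405]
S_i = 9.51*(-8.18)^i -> [9.51, -77.79, 636.34, -5205.24, 42578.83]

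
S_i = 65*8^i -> [65, 520, 4160, 33280, 266240]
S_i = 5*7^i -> [5, 35, 245, 1715, 12005]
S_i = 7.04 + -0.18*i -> [7.04, 6.86, 6.68, 6.5, 6.32]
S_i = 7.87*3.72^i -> [7.87, 29.28, 108.91, 405.14, 1507.12]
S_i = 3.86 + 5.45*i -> [3.86, 9.31, 14.76, 20.21, 25.66]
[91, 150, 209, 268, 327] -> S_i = 91 + 59*i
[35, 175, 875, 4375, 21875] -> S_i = 35*5^i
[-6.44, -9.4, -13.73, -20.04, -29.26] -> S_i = -6.44*1.46^i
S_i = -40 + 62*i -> [-40, 22, 84, 146, 208]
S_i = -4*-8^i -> [-4, 32, -256, 2048, -16384]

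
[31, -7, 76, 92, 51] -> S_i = Random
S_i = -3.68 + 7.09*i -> [-3.68, 3.41, 10.5, 17.59, 24.68]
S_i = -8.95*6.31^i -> [-8.95, -56.47, -356.35, -2248.59, -14188.63]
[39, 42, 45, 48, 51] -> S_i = 39 + 3*i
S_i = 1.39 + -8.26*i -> [1.39, -6.87, -15.13, -23.39, -31.65]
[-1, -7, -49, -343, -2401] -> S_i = -1*7^i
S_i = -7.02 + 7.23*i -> [-7.02, 0.21, 7.44, 14.67, 21.9]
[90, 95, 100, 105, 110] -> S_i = 90 + 5*i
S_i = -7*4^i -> [-7, -28, -112, -448, -1792]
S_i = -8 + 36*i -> [-8, 28, 64, 100, 136]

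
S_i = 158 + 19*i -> [158, 177, 196, 215, 234]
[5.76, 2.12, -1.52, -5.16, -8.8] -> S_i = 5.76 + -3.64*i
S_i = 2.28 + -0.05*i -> [2.28, 2.23, 2.18, 2.13, 2.08]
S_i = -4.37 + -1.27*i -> [-4.37, -5.64, -6.91, -8.18, -9.45]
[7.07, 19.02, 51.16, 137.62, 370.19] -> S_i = 7.07*2.69^i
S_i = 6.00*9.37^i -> [6.0, 56.22, 526.78, 4935.94, 46249.77]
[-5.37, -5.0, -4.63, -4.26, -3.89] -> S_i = -5.37 + 0.37*i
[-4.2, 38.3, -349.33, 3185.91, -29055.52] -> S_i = -4.20*(-9.12)^i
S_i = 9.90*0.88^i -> [9.9, 8.71, 7.67, 6.75, 5.94]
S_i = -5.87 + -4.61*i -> [-5.87, -10.48, -15.09, -19.7, -24.31]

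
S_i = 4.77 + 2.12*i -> [4.77, 6.89, 9.01, 11.13, 13.25]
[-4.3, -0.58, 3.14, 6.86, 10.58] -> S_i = -4.30 + 3.72*i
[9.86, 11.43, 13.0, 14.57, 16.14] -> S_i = 9.86 + 1.57*i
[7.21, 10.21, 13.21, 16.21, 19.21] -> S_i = 7.21 + 3.00*i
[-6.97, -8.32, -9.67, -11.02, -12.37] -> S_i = -6.97 + -1.35*i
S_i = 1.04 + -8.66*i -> [1.04, -7.62, -16.28, -24.94, -33.6]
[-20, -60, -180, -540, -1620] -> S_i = -20*3^i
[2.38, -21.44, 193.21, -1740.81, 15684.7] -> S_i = 2.38*(-9.01)^i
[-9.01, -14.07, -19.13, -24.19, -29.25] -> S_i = -9.01 + -5.06*i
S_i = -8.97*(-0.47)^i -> [-8.97, 4.22, -1.98, 0.93, -0.44]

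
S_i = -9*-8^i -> [-9, 72, -576, 4608, -36864]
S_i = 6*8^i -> [6, 48, 384, 3072, 24576]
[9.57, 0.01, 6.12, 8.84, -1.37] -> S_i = Random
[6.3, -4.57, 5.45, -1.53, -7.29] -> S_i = Random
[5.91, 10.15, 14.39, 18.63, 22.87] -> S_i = 5.91 + 4.24*i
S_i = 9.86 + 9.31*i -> [9.86, 19.17, 28.48, 37.79, 47.1]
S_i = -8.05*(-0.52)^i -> [-8.05, 4.19, -2.18, 1.13, -0.59]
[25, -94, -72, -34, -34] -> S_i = Random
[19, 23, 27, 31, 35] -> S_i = 19 + 4*i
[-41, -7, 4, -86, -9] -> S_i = Random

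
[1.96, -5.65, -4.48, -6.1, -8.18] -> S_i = Random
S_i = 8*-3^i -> [8, -24, 72, -216, 648]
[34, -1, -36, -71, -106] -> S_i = 34 + -35*i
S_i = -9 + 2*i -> [-9, -7, -5, -3, -1]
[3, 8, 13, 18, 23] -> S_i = 3 + 5*i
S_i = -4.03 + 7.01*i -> [-4.03, 2.98, 9.99, 17.0, 24.01]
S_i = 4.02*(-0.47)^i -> [4.02, -1.89, 0.89, -0.42, 0.2]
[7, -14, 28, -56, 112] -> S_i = 7*-2^i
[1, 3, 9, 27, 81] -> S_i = 1*3^i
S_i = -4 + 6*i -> [-4, 2, 8, 14, 20]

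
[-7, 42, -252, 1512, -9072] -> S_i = -7*-6^i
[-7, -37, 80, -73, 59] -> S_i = Random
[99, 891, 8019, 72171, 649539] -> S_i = 99*9^i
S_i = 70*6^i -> [70, 420, 2520, 15120, 90720]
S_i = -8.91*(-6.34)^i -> [-8.91, 56.49, -358.14, 2270.63, -14395.76]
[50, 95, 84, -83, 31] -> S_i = Random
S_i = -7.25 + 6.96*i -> [-7.25, -0.29, 6.67, 13.63, 20.59]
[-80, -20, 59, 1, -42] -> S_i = Random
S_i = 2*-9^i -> [2, -18, 162, -1458, 13122]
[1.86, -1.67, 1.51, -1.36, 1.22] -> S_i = 1.86*(-0.90)^i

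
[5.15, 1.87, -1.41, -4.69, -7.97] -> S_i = 5.15 + -3.28*i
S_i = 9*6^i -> [9, 54, 324, 1944, 11664]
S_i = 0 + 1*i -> [0, 1, 2, 3, 4]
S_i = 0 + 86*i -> [0, 86, 172, 258, 344]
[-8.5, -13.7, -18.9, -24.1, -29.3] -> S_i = -8.50 + -5.20*i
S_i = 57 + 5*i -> [57, 62, 67, 72, 77]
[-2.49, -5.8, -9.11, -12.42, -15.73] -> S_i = -2.49 + -3.31*i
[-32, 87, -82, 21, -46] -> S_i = Random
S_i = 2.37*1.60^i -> [2.37, 3.79, 6.07, 9.71, 15.53]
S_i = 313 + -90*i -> [313, 223, 133, 43, -47]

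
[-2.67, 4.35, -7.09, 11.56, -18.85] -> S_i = -2.67*(-1.63)^i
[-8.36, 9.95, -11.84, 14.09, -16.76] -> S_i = -8.36*(-1.19)^i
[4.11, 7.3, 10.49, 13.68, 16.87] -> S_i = 4.11 + 3.19*i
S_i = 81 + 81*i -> [81, 162, 243, 324, 405]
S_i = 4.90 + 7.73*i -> [4.9, 12.63, 20.36, 28.09, 35.82]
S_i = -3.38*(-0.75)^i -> [-3.38, 2.54, -1.9, 1.43, -1.07]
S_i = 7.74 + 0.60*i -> [7.74, 8.34, 8.94, 9.54, 10.14]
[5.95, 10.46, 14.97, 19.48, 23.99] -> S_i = 5.95 + 4.51*i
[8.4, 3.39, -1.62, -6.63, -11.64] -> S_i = 8.40 + -5.01*i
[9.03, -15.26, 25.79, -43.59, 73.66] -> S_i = 9.03*(-1.69)^i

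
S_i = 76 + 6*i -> [76, 82, 88, 94, 100]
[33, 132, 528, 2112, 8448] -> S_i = 33*4^i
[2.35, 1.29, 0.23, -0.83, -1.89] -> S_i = 2.35 + -1.06*i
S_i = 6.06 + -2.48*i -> [6.06, 3.58, 1.1, -1.38, -3.86]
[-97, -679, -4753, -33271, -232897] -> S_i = -97*7^i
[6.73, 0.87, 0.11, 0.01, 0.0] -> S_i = 6.73*0.13^i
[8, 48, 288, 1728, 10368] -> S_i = 8*6^i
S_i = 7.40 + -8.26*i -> [7.4, -0.86, -9.12, -17.38, -25.64]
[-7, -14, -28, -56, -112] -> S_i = -7*2^i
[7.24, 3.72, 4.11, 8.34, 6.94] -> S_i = Random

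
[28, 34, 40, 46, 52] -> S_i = 28 + 6*i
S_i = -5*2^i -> [-5, -10, -20, -40, -80]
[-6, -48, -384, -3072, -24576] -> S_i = -6*8^i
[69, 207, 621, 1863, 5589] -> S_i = 69*3^i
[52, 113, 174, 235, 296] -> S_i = 52 + 61*i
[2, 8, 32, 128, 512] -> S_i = 2*4^i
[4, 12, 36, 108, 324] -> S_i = 4*3^i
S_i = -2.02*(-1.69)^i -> [-2.02, 3.41, -5.77, 9.75, -16.48]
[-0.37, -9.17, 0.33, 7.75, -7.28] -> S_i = Random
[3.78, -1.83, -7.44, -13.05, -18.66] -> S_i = 3.78 + -5.61*i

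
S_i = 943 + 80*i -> [943, 1023, 1103, 1183, 1263]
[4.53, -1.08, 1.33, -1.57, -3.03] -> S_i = Random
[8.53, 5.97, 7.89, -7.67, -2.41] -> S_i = Random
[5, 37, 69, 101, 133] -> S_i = 5 + 32*i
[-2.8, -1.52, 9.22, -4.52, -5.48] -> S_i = Random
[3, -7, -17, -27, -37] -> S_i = 3 + -10*i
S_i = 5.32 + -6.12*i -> [5.32, -0.8, -6.92, -13.04, -19.16]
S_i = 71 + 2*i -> [71, 73, 75, 77, 79]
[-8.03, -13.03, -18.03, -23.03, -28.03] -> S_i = -8.03 + -5.00*i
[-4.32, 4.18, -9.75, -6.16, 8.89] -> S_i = Random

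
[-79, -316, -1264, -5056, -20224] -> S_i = -79*4^i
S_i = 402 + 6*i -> [402, 408, 414, 420, 426]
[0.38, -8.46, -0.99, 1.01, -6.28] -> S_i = Random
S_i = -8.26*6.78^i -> [-8.26, -56.0, -379.7, -2574.36, -17454.15]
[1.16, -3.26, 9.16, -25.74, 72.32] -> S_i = 1.16*(-2.81)^i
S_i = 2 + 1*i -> [2, 3, 4, 5, 6]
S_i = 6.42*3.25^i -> [6.42, 20.86, 67.81, 220.39, 716.26]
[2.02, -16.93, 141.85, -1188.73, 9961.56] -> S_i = 2.02*(-8.38)^i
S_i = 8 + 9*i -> [8, 17, 26, 35, 44]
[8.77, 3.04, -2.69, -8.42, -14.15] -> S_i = 8.77 + -5.73*i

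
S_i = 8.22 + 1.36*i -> [8.22, 9.58, 10.94, 12.3, 13.66]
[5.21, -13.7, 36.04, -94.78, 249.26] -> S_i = 5.21*(-2.63)^i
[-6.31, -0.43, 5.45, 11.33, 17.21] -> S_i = -6.31 + 5.88*i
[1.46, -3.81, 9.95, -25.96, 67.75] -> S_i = 1.46*(-2.61)^i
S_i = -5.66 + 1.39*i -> [-5.66, -4.27, -2.88, -1.49, -0.1]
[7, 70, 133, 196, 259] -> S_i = 7 + 63*i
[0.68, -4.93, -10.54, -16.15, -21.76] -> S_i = 0.68 + -5.61*i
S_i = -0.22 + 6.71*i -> [-0.22, 6.49, 13.2, 19.91, 26.62]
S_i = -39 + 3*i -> [-39, -36, -33, -30, -27]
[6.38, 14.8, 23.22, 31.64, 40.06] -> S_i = 6.38 + 8.42*i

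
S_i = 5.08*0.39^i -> [5.08, 1.98, 0.77, 0.3, 0.12]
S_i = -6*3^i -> [-6, -18, -54, -162, -486]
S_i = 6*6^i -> [6, 36, 216, 1296, 7776]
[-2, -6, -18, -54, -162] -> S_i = -2*3^i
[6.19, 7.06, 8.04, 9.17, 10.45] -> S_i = 6.19*1.14^i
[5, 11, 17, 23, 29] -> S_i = 5 + 6*i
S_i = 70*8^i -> [70, 560, 4480, 35840, 286720]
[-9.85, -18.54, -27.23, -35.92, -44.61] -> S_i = -9.85 + -8.69*i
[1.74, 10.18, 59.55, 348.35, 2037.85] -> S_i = 1.74*5.85^i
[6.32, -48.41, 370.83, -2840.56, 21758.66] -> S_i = 6.32*(-7.66)^i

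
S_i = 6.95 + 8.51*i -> [6.95, 15.46, 23.97, 32.48, 40.99]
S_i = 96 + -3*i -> [96, 93, 90, 87, 84]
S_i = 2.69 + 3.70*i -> [2.69, 6.39, 10.09, 13.79, 17.49]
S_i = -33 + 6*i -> [-33, -27, -21, -15, -9]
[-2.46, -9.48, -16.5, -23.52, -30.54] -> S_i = -2.46 + -7.02*i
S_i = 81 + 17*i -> [81, 98, 115, 132, 149]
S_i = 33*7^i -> [33, 231, 1617, 11319, 79233]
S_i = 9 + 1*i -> [9, 10, 11, 12, 13]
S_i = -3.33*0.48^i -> [-3.33, -1.6, -0.77, -0.37, -0.18]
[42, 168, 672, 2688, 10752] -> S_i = 42*4^i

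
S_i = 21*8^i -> [21, 168, 1344, 10752, 86016]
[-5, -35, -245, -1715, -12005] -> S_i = -5*7^i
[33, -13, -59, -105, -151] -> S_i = 33 + -46*i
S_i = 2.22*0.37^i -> [2.22, 0.82, 0.3, 0.11, 0.04]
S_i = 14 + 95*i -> [14, 109, 204, 299, 394]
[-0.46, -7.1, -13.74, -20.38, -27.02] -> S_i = -0.46 + -6.64*i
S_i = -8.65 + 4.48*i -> [-8.65, -4.17, 0.31, 4.79, 9.27]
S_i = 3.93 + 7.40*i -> [3.93, 11.33, 18.73, 26.13, 33.53]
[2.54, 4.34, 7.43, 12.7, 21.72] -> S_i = 2.54*1.71^i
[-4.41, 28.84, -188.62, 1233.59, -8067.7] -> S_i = -4.41*(-6.54)^i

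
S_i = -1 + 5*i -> [-1, 4, 9, 14, 19]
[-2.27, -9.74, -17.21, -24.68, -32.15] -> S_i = -2.27 + -7.47*i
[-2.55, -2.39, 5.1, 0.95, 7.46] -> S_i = Random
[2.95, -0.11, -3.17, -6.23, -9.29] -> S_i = 2.95 + -3.06*i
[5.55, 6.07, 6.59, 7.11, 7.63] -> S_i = 5.55 + 0.52*i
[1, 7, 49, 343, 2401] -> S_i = 1*7^i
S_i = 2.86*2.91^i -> [2.86, 8.32, 24.22, 70.48, 205.09]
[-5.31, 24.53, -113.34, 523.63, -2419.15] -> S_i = -5.31*(-4.62)^i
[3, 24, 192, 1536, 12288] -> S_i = 3*8^i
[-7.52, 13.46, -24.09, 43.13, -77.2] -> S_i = -7.52*(-1.79)^i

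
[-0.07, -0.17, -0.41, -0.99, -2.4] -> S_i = -0.07*2.42^i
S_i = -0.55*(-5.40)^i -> [-0.55, 2.97, -16.04, 86.61, -467.67]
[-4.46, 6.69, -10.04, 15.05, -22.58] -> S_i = -4.46*(-1.50)^i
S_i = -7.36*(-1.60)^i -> [-7.36, 11.78, -18.84, 30.15, -48.23]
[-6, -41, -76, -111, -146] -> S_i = -6 + -35*i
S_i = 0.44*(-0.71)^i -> [0.44, -0.31, 0.22, -0.16, 0.11]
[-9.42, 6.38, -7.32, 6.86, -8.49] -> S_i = Random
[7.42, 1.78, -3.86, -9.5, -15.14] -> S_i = 7.42 + -5.64*i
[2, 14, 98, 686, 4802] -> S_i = 2*7^i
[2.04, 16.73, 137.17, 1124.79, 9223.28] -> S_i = 2.04*8.20^i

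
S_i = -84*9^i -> [-84, -756, -6804, -61236, -551124]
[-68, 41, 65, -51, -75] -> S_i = Random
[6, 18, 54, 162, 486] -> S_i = 6*3^i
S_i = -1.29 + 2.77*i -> [-1.29, 1.48, 4.25, 7.02, 9.79]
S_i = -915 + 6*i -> [-915, -909, -903, -897, -891]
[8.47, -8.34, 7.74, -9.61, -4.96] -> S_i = Random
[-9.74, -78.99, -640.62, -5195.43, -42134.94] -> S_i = -9.74*8.11^i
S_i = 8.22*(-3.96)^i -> [8.22, -32.55, 128.9, -510.45, 2021.4]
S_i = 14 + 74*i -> [14, 88, 162, 236, 310]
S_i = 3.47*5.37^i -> [3.47, 18.63, 100.06, 537.34, 2885.54]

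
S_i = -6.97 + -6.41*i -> [-6.97, -13.38, -19.79, -26.2, -32.61]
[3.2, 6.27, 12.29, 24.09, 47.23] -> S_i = 3.20*1.96^i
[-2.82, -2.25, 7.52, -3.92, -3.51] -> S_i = Random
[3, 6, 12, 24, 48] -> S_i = 3*2^i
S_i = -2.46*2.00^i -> [-2.46, -4.92, -9.84, -19.68, -39.36]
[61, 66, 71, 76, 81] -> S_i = 61 + 5*i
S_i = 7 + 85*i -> [7, 92, 177, 262, 347]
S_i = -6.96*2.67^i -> [-6.96, -18.58, -49.62, -132.48, -353.72]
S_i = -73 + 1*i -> [-73, -72, -71, -70, -69]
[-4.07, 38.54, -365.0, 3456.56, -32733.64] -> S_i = -4.07*(-9.47)^i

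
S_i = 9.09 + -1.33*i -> [9.09, 7.76, 6.43, 5.1, 3.77]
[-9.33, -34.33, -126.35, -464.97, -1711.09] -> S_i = -9.33*3.68^i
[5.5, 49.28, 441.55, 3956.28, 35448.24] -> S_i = 5.50*8.96^i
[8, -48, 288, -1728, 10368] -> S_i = 8*-6^i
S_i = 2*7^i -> [2, 14, 98, 686, 4802]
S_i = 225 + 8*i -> [225, 233, 241, 249, 257]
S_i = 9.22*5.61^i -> [9.22, 51.72, 290.17, 1627.87, 9132.35]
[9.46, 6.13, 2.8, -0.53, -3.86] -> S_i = 9.46 + -3.33*i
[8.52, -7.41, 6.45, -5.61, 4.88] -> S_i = 8.52*(-0.87)^i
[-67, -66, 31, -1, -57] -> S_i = Random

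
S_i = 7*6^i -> [7, 42, 252, 1512, 9072]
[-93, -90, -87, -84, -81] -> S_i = -93 + 3*i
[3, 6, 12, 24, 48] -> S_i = 3*2^i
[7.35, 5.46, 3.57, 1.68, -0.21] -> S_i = 7.35 + -1.89*i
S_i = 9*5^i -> [9, 45, 225, 1125, 5625]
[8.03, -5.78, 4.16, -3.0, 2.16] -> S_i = 8.03*(-0.72)^i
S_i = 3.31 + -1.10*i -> [3.31, 2.21, 1.11, 0.01, -1.09]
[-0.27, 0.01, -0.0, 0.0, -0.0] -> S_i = -0.27*(-0.05)^i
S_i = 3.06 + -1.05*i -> [3.06, 2.01, 0.96, -0.09, -1.14]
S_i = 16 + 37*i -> [16, 53, 90, 127, 164]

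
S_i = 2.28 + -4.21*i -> [2.28, -1.93, -6.14, -10.35, -14.56]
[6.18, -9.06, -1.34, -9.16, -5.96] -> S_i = Random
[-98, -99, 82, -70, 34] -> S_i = Random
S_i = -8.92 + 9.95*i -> [-8.92, 1.03, 10.98, 20.93, 30.88]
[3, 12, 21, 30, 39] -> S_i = 3 + 9*i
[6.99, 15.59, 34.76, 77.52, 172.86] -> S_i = 6.99*2.23^i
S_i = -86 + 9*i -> [-86, -77, -68, -59, -50]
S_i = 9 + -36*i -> [9, -27, -63, -99, -135]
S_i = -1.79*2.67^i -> [-1.79, -4.78, -12.76, -34.07, -90.97]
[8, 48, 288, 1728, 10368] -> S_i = 8*6^i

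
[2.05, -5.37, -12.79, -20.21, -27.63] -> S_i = 2.05 + -7.42*i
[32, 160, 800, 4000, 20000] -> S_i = 32*5^i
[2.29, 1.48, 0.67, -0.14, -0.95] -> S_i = 2.29 + -0.81*i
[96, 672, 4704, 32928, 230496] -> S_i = 96*7^i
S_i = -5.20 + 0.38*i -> [-5.2, -4.82, -4.44, -4.06, -3.68]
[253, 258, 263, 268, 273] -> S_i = 253 + 5*i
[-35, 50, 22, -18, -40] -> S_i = Random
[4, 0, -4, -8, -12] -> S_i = 4 + -4*i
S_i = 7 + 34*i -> [7, 41, 75, 109, 143]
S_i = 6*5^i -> [6, 30, 150, 750, 3750]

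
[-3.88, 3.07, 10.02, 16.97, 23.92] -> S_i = -3.88 + 6.95*i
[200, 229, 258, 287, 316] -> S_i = 200 + 29*i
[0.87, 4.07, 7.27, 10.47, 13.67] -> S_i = 0.87 + 3.20*i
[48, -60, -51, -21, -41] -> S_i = Random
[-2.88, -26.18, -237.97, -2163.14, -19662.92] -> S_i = -2.88*9.09^i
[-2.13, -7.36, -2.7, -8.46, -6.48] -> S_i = Random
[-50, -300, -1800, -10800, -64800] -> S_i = -50*6^i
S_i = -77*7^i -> [-77, -539, -3773, -26411, -184877]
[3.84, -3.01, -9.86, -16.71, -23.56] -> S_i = 3.84 + -6.85*i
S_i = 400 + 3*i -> [400, 403, 406, 409, 412]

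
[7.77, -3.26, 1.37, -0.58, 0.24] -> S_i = 7.77*(-0.42)^i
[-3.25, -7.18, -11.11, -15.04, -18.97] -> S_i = -3.25 + -3.93*i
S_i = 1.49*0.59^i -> [1.49, 0.88, 0.52, 0.31, 0.18]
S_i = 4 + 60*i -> [4, 64, 124, 184, 244]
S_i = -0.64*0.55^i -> [-0.64, -0.35, -0.19, -0.11, -0.06]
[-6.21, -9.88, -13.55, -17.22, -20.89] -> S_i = -6.21 + -3.67*i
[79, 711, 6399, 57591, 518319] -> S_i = 79*9^i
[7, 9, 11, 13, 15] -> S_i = 7 + 2*i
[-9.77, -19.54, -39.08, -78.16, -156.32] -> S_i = -9.77*2.00^i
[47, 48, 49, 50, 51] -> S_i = 47 + 1*i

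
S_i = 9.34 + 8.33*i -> [9.34, 17.67, 26.0, 34.33, 42.66]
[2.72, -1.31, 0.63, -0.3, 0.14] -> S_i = 2.72*(-0.48)^i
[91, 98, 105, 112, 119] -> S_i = 91 + 7*i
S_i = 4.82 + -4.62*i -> [4.82, 0.2, -4.42, -9.04, -13.66]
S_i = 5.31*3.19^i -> [5.31, 16.94, 54.04, 172.37, 549.87]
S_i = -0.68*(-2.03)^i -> [-0.68, 1.38, -2.8, 5.69, -11.55]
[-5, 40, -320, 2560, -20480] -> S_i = -5*-8^i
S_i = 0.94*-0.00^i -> [0.94, -0.0, 0.0, -0.0, 0.0]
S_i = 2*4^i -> [2, 8, 32, 128, 512]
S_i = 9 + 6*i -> [9, 15, 21, 27, 33]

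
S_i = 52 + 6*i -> [52, 58, 64, 70, 76]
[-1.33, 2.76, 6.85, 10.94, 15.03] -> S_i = -1.33 + 4.09*i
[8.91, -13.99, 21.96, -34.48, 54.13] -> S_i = 8.91*(-1.57)^i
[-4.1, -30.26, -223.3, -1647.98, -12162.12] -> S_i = -4.10*7.38^i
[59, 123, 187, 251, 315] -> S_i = 59 + 64*i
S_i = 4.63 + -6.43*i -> [4.63, -1.8, -8.23, -14.66, -21.09]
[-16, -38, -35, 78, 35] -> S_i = Random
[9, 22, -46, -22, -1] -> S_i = Random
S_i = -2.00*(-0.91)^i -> [-2.0, 1.82, -1.66, 1.51, -1.37]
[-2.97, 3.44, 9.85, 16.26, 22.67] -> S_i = -2.97 + 6.41*i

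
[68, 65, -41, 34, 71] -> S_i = Random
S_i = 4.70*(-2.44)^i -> [4.7, -11.47, 27.98, -68.28, 166.59]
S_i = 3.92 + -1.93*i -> [3.92, 1.99, 0.06, -1.87, -3.8]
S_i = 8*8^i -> [8, 64, 512, 4096, 32768]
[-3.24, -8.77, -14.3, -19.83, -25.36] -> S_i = -3.24 + -5.53*i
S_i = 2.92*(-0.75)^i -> [2.92, -2.19, 1.64, -1.23, 0.92]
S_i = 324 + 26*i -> [324, 350, 376, 402, 428]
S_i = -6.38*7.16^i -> [-6.38, -45.68, -327.07, -2341.85, -16767.67]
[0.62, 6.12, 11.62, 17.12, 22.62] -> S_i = 0.62 + 5.50*i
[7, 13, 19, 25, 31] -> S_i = 7 + 6*i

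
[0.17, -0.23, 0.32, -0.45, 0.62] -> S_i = 0.17*(-1.38)^i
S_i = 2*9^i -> [2, 18, 162, 1458, 13122]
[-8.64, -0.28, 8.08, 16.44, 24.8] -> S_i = -8.64 + 8.36*i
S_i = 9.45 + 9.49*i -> [9.45, 18.94, 28.43, 37.92, 47.41]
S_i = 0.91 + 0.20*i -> [0.91, 1.11, 1.31, 1.51, 1.71]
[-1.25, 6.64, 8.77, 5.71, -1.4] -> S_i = Random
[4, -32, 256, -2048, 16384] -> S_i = 4*-8^i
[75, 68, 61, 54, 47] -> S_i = 75 + -7*i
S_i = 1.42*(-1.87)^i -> [1.42, -2.66, 4.97, -9.29, 17.36]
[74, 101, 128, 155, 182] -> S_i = 74 + 27*i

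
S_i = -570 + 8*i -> [-570, -562, -554, -546, -538]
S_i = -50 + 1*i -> [-50, -49, -48, -47, -46]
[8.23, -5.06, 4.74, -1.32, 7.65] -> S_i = Random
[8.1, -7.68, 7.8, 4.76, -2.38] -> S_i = Random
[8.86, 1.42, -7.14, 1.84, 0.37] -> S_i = Random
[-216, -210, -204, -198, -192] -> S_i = -216 + 6*i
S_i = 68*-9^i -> [68, -612, 5508, -49572, 446148]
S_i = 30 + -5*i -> [30, 25, 20, 15, 10]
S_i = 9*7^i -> [9, 63, 441, 3087, 21609]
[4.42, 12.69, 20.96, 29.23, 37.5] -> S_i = 4.42 + 8.27*i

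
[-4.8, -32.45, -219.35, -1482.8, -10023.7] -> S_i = -4.80*6.76^i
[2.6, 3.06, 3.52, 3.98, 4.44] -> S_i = 2.60 + 0.46*i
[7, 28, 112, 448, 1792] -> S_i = 7*4^i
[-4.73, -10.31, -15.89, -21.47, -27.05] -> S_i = -4.73 + -5.58*i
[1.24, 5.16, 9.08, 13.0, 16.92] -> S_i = 1.24 + 3.92*i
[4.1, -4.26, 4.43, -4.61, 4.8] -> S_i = 4.10*(-1.04)^i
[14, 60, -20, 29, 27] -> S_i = Random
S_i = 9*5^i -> [9, 45, 225, 1125, 5625]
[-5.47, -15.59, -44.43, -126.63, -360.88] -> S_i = -5.47*2.85^i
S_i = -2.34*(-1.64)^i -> [-2.34, 3.84, -6.29, 10.32, -16.93]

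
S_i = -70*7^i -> [-70, -490, -3430, -24010, -168070]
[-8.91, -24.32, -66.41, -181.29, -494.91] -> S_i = -8.91*2.73^i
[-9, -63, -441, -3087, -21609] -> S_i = -9*7^i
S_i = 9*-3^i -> [9, -27, 81, -243, 729]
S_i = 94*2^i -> [94, 188, 376, 752, 1504]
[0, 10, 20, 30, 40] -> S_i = 0 + 10*i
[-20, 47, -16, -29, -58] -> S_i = Random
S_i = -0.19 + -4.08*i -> [-0.19, -4.27, -8.35, -12.43, -16.51]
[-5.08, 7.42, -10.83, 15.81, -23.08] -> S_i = -5.08*(-1.46)^i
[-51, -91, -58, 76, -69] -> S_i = Random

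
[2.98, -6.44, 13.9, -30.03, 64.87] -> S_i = 2.98*(-2.16)^i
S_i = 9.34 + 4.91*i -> [9.34, 14.25, 19.16, 24.07, 28.98]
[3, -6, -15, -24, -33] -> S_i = 3 + -9*i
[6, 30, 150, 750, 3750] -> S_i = 6*5^i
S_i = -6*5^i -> [-6, -30, -150, -750, -3750]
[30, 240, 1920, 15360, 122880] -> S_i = 30*8^i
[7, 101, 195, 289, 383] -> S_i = 7 + 94*i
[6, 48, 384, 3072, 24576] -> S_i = 6*8^i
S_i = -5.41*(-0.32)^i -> [-5.41, 1.73, -0.55, 0.18, -0.06]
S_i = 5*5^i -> [5, 25, 125, 625, 3125]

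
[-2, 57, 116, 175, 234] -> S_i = -2 + 59*i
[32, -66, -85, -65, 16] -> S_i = Random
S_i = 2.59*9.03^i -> [2.59, 23.39, 211.19, 1907.05, 17220.7]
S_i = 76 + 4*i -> [76, 80, 84, 88, 92]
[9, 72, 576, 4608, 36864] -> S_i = 9*8^i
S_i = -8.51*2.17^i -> [-8.51, -18.47, -40.07, -86.96, -188.7]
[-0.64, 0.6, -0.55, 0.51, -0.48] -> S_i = -0.64*(-0.93)^i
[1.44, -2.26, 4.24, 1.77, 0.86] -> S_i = Random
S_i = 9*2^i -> [9, 18, 36, 72, 144]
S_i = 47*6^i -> [47, 282, 1692, 10152, 60912]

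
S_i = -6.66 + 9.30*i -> [-6.66, 2.64, 11.94, 21.24, 30.54]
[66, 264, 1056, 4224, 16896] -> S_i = 66*4^i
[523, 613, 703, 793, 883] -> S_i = 523 + 90*i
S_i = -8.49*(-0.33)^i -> [-8.49, 2.8, -0.92, 0.31, -0.1]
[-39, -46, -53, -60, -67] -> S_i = -39 + -7*i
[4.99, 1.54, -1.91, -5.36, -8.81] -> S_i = 4.99 + -3.45*i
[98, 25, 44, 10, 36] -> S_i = Random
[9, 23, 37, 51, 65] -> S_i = 9 + 14*i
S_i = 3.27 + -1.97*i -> [3.27, 1.3, -0.67, -2.64, -4.61]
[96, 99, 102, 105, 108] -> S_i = 96 + 3*i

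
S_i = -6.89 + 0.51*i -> [-6.89, -6.38, -5.87, -5.36, -4.85]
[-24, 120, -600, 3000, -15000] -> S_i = -24*-5^i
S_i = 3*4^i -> [3, 12, 48, 192, 768]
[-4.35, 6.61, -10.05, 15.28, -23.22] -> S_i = -4.35*(-1.52)^i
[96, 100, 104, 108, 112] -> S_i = 96 + 4*i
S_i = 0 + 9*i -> [0, 9, 18, 27, 36]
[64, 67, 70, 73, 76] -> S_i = 64 + 3*i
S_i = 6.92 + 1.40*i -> [6.92, 8.32, 9.72, 11.12, 12.52]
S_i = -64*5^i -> [-64, -320, -1600, -8000, -40000]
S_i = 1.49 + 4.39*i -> [1.49, 5.88, 10.27, 14.66, 19.05]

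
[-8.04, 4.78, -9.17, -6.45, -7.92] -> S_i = Random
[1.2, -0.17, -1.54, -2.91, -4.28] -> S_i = 1.20 + -1.37*i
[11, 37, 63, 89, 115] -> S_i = 11 + 26*i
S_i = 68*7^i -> [68, 476, 3332, 23324, 163268]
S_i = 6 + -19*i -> [6, -13, -32, -51, -70]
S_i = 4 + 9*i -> [4, 13, 22, 31, 40]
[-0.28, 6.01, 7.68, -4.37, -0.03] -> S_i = Random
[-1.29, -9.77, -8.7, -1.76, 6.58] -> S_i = Random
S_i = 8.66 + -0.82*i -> [8.66, 7.84, 7.02, 6.2, 5.38]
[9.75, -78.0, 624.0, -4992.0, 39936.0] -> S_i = 9.75*(-8.00)^i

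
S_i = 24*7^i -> [24, 168, 1176, 8232, 57624]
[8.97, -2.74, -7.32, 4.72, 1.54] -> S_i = Random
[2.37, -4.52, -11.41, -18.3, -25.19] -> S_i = 2.37 + -6.89*i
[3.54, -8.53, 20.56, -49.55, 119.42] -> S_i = 3.54*(-2.41)^i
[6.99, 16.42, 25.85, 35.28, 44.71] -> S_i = 6.99 + 9.43*i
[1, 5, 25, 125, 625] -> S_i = 1*5^i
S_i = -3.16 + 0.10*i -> [-3.16, -3.06, -2.96, -2.86, -2.76]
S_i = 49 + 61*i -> [49, 110, 171, 232, 293]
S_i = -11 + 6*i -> [-11, -5, 1, 7, 13]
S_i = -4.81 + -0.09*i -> [-4.81, -4.9, -4.99, -5.08, -5.17]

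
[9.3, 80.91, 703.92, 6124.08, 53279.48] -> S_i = 9.30*8.70^i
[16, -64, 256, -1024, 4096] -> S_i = 16*-4^i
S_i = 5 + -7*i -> [5, -2, -9, -16, -23]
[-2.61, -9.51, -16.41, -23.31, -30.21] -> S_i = -2.61 + -6.90*i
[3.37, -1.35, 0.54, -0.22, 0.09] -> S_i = 3.37*(-0.40)^i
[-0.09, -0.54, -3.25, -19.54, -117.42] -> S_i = -0.09*6.01^i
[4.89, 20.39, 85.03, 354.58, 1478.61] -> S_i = 4.89*4.17^i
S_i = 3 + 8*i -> [3, 11, 19, 27, 35]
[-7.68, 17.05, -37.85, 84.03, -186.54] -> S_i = -7.68*(-2.22)^i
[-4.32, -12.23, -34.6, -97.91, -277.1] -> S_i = -4.32*2.83^i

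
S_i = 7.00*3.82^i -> [7.0, 26.74, 102.15, 390.2, 1490.57]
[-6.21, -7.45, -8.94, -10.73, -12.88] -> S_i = -6.21*1.20^i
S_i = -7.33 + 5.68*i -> [-7.33, -1.65, 4.03, 9.71, 15.39]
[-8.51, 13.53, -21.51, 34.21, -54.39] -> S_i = -8.51*(-1.59)^i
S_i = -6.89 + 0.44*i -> [-6.89, -6.45, -6.01, -5.57, -5.13]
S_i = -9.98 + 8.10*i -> [-9.98, -1.88, 6.22, 14.32, 22.42]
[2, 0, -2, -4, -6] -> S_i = 2 + -2*i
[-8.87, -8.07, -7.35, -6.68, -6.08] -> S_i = -8.87*0.91^i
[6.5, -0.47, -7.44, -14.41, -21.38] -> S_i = 6.50 + -6.97*i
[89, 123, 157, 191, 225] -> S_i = 89 + 34*i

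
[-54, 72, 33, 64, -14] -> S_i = Random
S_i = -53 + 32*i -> [-53, -21, 11, 43, 75]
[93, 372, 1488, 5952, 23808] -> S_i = 93*4^i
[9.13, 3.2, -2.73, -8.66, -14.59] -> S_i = 9.13 + -5.93*i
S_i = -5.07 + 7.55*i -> [-5.07, 2.48, 10.03, 17.58, 25.13]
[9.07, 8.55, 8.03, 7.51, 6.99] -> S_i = 9.07 + -0.52*i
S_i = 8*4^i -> [8, 32, 128, 512, 2048]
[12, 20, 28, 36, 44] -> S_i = 12 + 8*i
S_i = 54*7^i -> [54, 378, 2646, 18522, 129654]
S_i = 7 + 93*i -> [7, 100, 193, 286, 379]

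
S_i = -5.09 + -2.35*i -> [-5.09, -7.44, -9.79, -12.14, -14.49]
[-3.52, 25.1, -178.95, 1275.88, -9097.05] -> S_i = -3.52*(-7.13)^i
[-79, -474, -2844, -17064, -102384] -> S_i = -79*6^i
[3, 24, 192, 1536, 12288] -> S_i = 3*8^i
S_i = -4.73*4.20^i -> [-4.73, -19.87, -83.44, -350.44, -1471.83]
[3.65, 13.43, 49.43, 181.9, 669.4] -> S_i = 3.65*3.68^i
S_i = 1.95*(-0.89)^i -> [1.95, -1.74, 1.54, -1.37, 1.22]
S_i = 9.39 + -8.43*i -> [9.39, 0.96, -7.47, -15.9, -24.33]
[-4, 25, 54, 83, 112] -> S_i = -4 + 29*i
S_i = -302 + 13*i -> [-302, -289, -276, -263, -250]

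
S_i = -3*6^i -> [-3, -18, -108, -648, -3888]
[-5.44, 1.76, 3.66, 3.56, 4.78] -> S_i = Random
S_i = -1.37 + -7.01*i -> [-1.37, -8.38, -15.39, -22.4, -29.41]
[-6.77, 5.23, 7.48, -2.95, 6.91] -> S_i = Random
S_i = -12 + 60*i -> [-12, 48, 108, 168, 228]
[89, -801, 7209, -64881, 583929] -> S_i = 89*-9^i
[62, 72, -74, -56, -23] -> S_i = Random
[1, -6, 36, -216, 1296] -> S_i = 1*-6^i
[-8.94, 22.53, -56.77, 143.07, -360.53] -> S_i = -8.94*(-2.52)^i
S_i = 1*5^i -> [1, 5, 25, 125, 625]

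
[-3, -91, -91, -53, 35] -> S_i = Random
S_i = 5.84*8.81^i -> [5.84, 51.45, 453.28, 3993.38, 35181.67]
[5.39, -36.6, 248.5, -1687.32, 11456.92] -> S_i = 5.39*(-6.79)^i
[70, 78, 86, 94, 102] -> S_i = 70 + 8*i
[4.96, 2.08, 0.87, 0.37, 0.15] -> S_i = 4.96*0.42^i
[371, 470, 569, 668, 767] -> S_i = 371 + 99*i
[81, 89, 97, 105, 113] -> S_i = 81 + 8*i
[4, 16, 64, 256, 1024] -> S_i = 4*4^i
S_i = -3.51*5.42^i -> [-3.51, -19.02, -103.11, -558.86, -3029.03]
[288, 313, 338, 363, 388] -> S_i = 288 + 25*i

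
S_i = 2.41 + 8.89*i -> [2.41, 11.3, 20.19, 29.08, 37.97]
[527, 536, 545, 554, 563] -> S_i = 527 + 9*i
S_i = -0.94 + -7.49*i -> [-0.94, -8.43, -15.92, -23.41, -30.9]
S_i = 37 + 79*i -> [37, 116, 195, 274, 353]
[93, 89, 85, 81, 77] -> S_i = 93 + -4*i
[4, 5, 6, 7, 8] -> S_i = 4 + 1*i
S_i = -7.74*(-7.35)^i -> [-7.74, 56.89, -418.13, 3073.29, -22588.65]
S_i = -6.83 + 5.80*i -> [-6.83, -1.03, 4.77, 10.57, 16.37]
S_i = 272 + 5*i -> [272, 277, 282, 287, 292]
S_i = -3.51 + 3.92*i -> [-3.51, 0.41, 4.33, 8.25, 12.17]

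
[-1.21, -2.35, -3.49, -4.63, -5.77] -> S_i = -1.21 + -1.14*i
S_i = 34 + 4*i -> [34, 38, 42, 46, 50]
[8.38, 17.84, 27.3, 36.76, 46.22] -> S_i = 8.38 + 9.46*i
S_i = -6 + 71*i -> [-6, 65, 136, 207, 278]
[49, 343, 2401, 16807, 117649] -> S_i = 49*7^i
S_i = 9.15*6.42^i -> [9.15, 58.74, 377.13, 2421.17, 15543.94]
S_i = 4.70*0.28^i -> [4.7, 1.32, 0.37, 0.1, 0.03]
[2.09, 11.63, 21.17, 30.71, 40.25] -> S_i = 2.09 + 9.54*i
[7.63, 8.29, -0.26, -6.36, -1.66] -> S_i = Random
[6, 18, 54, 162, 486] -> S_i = 6*3^i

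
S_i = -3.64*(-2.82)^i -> [-3.64, 10.26, -28.95, 81.63, -230.2]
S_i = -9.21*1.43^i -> [-9.21, -13.17, -18.83, -26.93, -38.51]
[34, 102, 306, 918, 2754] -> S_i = 34*3^i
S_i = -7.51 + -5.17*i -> [-7.51, -12.68, -17.85, -23.02, -28.19]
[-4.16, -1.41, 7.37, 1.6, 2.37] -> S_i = Random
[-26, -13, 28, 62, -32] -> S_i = Random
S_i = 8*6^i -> [8, 48, 288, 1728, 10368]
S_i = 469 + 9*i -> [469, 478, 487, 496, 505]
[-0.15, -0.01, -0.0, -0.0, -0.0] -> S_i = -0.15*0.08^i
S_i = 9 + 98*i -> [9, 107, 205, 303, 401]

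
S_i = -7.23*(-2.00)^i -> [-7.23, 14.46, -28.92, 57.84, -115.68]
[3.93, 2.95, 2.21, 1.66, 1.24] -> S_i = 3.93*0.75^i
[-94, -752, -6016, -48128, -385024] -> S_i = -94*8^i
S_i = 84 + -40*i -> [84, 44, 4, -36, -76]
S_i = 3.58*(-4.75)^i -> [3.58, -17.0, 80.77, -383.68, 1822.46]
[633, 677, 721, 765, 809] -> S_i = 633 + 44*i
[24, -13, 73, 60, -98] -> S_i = Random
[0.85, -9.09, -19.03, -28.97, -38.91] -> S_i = 0.85 + -9.94*i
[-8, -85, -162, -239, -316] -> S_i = -8 + -77*i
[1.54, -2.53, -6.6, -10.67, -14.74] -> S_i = 1.54 + -4.07*i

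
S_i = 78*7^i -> [78, 546, 3822, 26754, 187278]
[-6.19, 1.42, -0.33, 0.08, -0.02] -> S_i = -6.19*(-0.23)^i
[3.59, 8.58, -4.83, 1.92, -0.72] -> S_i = Random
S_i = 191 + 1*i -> [191, 192, 193, 194, 195]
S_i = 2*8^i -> [2, 16, 128, 1024, 8192]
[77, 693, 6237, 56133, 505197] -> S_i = 77*9^i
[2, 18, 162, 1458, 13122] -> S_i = 2*9^i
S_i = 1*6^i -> [1, 6, 36, 216, 1296]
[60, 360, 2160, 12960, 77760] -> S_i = 60*6^i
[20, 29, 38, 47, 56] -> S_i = 20 + 9*i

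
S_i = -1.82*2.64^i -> [-1.82, -4.8, -12.68, -33.49, -88.41]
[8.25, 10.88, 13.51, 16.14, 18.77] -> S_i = 8.25 + 2.63*i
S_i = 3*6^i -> [3, 18, 108, 648, 3888]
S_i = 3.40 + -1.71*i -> [3.4, 1.69, -0.02, -1.73, -3.44]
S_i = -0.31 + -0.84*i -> [-0.31, -1.15, -1.99, -2.83, -3.67]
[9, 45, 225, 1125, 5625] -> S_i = 9*5^i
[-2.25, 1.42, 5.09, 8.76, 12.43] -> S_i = -2.25 + 3.67*i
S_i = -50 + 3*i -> [-50, -47, -44, -41, -38]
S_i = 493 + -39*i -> [493, 454, 415, 376, 337]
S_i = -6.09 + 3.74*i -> [-6.09, -2.35, 1.39, 5.13, 8.87]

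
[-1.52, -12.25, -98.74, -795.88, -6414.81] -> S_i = -1.52*8.06^i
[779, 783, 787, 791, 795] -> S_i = 779 + 4*i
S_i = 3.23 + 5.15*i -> [3.23, 8.38, 13.53, 18.68, 23.83]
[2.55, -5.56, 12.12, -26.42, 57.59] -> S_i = 2.55*(-2.18)^i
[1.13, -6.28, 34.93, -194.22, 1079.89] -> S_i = 1.13*(-5.56)^i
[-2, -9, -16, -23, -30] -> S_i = -2 + -7*i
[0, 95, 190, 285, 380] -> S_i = 0 + 95*i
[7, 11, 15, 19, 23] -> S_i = 7 + 4*i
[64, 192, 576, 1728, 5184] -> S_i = 64*3^i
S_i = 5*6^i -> [5, 30, 180, 1080, 6480]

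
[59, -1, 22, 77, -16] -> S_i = Random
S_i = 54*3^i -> [54, 162, 486, 1458, 4374]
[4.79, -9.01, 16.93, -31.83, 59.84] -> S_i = 4.79*(-1.88)^i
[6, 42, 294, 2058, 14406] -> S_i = 6*7^i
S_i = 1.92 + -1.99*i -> [1.92, -0.07, -2.06, -4.05, -6.04]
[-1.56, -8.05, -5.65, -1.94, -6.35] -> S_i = Random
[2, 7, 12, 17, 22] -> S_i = 2 + 5*i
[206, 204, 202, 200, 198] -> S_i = 206 + -2*i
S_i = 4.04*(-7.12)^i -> [4.04, -28.76, 204.81, -1458.21, 10382.49]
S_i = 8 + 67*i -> [8, 75, 142, 209, 276]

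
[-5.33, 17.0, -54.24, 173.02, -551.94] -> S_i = -5.33*(-3.19)^i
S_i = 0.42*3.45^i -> [0.42, 1.45, 5.0, 17.25, 59.5]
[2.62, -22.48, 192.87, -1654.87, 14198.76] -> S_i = 2.62*(-8.58)^i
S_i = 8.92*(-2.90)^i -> [8.92, -25.87, 75.02, -217.55, 630.89]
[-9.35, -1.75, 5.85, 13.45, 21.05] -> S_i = -9.35 + 7.60*i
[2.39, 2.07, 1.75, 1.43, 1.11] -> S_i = 2.39 + -0.32*i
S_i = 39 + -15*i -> [39, 24, 9, -6, -21]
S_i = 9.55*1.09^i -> [9.55, 10.41, 11.35, 12.37, 13.48]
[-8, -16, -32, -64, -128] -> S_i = -8*2^i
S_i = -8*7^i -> [-8, -56, -392, -2744, -19208]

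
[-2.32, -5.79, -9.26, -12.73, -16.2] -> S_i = -2.32 + -3.47*i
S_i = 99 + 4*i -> [99, 103, 107, 111, 115]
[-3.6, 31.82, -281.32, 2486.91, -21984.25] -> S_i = -3.60*(-8.84)^i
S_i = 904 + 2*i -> [904, 906, 908, 910, 912]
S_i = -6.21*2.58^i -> [-6.21, -16.02, -41.34, -106.65, -275.15]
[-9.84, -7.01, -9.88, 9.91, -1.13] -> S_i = Random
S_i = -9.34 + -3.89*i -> [-9.34, -13.23, -17.12, -21.01, -24.9]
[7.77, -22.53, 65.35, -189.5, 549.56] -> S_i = 7.77*(-2.90)^i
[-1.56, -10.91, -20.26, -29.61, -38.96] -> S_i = -1.56 + -9.35*i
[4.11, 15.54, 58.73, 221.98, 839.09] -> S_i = 4.11*3.78^i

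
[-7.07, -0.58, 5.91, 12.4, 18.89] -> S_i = -7.07 + 6.49*i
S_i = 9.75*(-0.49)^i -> [9.75, -4.78, 2.34, -1.15, 0.56]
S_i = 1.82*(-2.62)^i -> [1.82, -4.77, 12.49, -32.73, 85.76]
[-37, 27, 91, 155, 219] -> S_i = -37 + 64*i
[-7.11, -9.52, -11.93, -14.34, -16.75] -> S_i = -7.11 + -2.41*i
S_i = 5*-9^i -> [5, -45, 405, -3645, 32805]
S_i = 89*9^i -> [89, 801, 7209, 64881, 583929]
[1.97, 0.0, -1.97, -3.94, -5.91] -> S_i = 1.97 + -1.97*i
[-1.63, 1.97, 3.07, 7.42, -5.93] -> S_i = Random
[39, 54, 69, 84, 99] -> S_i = 39 + 15*i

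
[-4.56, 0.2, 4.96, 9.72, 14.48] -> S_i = -4.56 + 4.76*i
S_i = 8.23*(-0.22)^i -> [8.23, -1.81, 0.4, -0.09, 0.02]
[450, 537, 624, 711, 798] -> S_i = 450 + 87*i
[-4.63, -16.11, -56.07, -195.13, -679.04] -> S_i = -4.63*3.48^i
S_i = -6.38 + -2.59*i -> [-6.38, -8.97, -11.56, -14.15, -16.74]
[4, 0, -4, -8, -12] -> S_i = 4 + -4*i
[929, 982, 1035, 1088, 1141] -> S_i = 929 + 53*i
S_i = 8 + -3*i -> [8, 5, 2, -1, -4]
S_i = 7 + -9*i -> [7, -2, -11, -20, -29]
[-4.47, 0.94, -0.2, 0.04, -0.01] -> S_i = -4.47*(-0.21)^i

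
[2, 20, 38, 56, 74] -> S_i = 2 + 18*i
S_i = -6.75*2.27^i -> [-6.75, -15.32, -34.78, -78.96, -179.23]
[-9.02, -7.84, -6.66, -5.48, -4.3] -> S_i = -9.02 + 1.18*i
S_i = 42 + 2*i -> [42, 44, 46, 48, 50]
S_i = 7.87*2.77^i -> [7.87, 21.8, 60.39, 167.27, 463.33]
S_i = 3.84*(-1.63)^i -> [3.84, -6.26, 10.2, -16.63, 27.11]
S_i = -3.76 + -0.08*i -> [-3.76, -3.84, -3.92, -4.0, -4.08]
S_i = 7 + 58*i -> [7, 65, 123, 181, 239]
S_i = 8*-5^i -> [8, -40, 200, -1000, 5000]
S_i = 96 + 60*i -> [96, 156, 216, 276, 336]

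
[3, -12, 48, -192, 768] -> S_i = 3*-4^i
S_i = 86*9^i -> [86, 774, 6966, 62694, 564246]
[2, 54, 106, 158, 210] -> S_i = 2 + 52*i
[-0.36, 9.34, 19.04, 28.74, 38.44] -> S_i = -0.36 + 9.70*i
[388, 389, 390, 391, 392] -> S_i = 388 + 1*i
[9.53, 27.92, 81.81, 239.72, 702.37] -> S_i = 9.53*2.93^i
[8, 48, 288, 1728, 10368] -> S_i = 8*6^i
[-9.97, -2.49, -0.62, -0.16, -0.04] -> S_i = -9.97*0.25^i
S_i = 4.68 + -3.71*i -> [4.68, 0.97, -2.74, -6.45, -10.16]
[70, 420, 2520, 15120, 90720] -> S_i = 70*6^i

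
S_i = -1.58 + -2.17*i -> [-1.58, -3.75, -5.92, -8.09, -10.26]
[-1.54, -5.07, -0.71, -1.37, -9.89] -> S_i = Random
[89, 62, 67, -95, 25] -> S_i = Random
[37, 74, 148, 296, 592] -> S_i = 37*2^i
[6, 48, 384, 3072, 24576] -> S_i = 6*8^i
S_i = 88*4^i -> [88, 352, 1408, 5632, 22528]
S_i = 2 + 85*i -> [2, 87, 172, 257, 342]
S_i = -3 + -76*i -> [-3, -79, -155, -231, -307]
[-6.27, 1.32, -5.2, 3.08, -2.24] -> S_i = Random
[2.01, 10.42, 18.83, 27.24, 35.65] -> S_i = 2.01 + 8.41*i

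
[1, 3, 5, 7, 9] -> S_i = 1 + 2*i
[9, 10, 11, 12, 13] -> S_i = 9 + 1*i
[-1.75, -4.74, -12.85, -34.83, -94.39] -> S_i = -1.75*2.71^i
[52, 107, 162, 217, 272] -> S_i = 52 + 55*i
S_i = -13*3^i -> [-13, -39, -117, -351, -1053]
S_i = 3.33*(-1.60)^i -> [3.33, -5.33, 8.52, -13.64, 21.82]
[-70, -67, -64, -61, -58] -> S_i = -70 + 3*i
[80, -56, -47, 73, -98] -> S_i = Random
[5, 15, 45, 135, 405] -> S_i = 5*3^i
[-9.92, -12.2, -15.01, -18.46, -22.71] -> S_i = -9.92*1.23^i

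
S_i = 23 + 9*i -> [23, 32, 41, 50, 59]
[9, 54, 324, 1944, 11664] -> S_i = 9*6^i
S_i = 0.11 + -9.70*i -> [0.11, -9.59, -19.29, -28.99, -38.69]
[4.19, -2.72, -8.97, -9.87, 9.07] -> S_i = Random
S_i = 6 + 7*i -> [6, 13, 20, 27, 34]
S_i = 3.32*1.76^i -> [3.32, 5.84, 10.28, 18.1, 31.86]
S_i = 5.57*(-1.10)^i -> [5.57, -6.13, 6.74, -7.41, 8.16]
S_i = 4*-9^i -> [4, -36, 324, -2916, 26244]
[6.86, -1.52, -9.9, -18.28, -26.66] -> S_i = 6.86 + -8.38*i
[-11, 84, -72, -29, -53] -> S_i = Random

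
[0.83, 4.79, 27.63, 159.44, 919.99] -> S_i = 0.83*5.77^i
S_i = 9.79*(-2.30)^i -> [9.79, -22.52, 51.79, -119.11, 273.96]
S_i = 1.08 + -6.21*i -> [1.08, -5.13, -11.34, -17.55, -23.76]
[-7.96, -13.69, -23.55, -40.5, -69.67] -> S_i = -7.96*1.72^i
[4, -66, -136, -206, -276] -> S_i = 4 + -70*i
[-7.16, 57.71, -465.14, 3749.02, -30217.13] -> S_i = -7.16*(-8.06)^i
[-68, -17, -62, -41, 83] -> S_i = Random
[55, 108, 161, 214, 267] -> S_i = 55 + 53*i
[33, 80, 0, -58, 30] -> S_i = Random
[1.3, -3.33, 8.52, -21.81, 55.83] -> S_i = 1.30*(-2.56)^i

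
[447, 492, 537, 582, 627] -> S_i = 447 + 45*i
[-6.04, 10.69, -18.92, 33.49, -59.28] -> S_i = -6.04*(-1.77)^i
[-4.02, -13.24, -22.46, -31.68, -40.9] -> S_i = -4.02 + -9.22*i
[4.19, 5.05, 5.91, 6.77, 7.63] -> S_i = 4.19 + 0.86*i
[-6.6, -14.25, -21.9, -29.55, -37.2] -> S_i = -6.60 + -7.65*i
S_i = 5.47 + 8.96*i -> [5.47, 14.43, 23.39, 32.35, 41.31]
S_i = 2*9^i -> [2, 18, 162, 1458, 13122]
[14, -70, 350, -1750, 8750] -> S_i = 14*-5^i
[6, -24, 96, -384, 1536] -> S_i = 6*-4^i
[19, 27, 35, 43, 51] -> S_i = 19 + 8*i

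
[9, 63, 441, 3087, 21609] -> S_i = 9*7^i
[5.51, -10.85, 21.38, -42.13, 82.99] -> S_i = 5.51*(-1.97)^i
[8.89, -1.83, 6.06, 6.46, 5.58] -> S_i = Random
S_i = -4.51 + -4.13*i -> [-4.51, -8.64, -12.77, -16.9, -21.03]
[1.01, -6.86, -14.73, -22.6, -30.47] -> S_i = 1.01 + -7.87*i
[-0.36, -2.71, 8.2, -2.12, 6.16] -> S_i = Random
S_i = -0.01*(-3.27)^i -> [-0.01, 0.03, -0.11, 0.35, -1.14]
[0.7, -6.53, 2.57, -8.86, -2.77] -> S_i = Random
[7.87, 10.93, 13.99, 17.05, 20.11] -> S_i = 7.87 + 3.06*i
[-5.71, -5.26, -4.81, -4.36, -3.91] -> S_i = -5.71 + 0.45*i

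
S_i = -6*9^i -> [-6, -54, -486, -4374, -39366]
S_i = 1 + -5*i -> [1, -4, -9, -14, -19]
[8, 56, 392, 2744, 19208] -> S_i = 8*7^i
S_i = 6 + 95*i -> [6, 101, 196, 291, 386]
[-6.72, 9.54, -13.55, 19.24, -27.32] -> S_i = -6.72*(-1.42)^i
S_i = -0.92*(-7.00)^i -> [-0.92, 6.44, -45.08, 315.56, -2208.92]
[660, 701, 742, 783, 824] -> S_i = 660 + 41*i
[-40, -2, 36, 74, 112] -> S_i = -40 + 38*i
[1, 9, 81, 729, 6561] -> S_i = 1*9^i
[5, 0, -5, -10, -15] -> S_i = 5 + -5*i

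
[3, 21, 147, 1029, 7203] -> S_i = 3*7^i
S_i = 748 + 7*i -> [748, 755, 762, 769, 776]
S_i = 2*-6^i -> [2, -12, 72, -432, 2592]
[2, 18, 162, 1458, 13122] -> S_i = 2*9^i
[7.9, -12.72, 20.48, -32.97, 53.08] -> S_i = 7.90*(-1.61)^i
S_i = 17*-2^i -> [17, -34, 68, -136, 272]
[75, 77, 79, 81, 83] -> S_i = 75 + 2*i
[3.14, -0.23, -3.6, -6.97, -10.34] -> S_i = 3.14 + -3.37*i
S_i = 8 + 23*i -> [8, 31, 54, 77, 100]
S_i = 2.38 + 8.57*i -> [2.38, 10.95, 19.52, 28.09, 36.66]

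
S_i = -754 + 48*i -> [-754, -706, -658, -610, -562]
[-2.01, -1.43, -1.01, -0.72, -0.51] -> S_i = -2.01*0.71^i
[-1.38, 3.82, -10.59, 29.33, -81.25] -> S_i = -1.38*(-2.77)^i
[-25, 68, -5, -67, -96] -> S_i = Random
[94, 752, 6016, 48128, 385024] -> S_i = 94*8^i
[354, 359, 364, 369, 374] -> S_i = 354 + 5*i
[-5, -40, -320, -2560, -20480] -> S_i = -5*8^i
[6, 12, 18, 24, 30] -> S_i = 6 + 6*i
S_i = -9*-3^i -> [-9, 27, -81, 243, -729]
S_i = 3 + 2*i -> [3, 5, 7, 9, 11]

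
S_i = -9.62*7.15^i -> [-9.62, -68.78, -491.8, -3516.36, -25141.97]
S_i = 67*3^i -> [67, 201, 603, 1809, 5427]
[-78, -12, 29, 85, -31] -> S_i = Random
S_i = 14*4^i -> [14, 56, 224, 896, 3584]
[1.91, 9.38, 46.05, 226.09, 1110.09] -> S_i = 1.91*4.91^i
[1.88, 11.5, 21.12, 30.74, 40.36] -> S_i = 1.88 + 9.62*i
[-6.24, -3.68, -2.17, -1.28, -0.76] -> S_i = -6.24*0.59^i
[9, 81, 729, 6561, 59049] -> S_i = 9*9^i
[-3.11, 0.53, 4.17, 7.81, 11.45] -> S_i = -3.11 + 3.64*i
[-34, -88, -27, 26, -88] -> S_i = Random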